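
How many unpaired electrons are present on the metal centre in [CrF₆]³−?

3 unpaired electrons

Ligand charges: each fluoride is −1. With an overall charge of −3 the chromium centre must be in the +3 oxidation state.
Chromium is a group-6 element; Cr(III) is therefore d³.
In an octahedral field the d³ configuration is t₂g³e_g⁰ (only one arrangement possible), giving 3 unpaired electrons.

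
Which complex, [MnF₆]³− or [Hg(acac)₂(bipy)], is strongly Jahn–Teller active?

[MnF₆]³−

[MnF₆]³−: Ligand charges: each fluoride is −1. With an overall charge of −3 the manganese centre must be in the +3 oxidation state. Mn sits in group 7, so the d-electron count is 7 − 3 = 4. Fluoride is a weak-field ligand for a first-row metal, so the complex is high-spin. The t₂g³e_g¹ (high-spin) configuration has an unevenly filled e_g set; the Jahn–Teller theorem predicts a tetragonal distortion (typically axial elongation) to lift the degeneracy.
[Hg(acac)₂(bipy)]: Each acetylacetonate is −1; 2,2′-bipyridine is neutral; balancing the 0 overall charge requires Hg(II). Hg sits in group 12, so the d-electron count is 12 − 2 = 10. The d¹⁰ configuration leaves the e_g set evenly filled (or empty) — no strong Jahn–Teller driving force.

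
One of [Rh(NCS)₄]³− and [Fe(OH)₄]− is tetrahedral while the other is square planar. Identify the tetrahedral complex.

For [Rh(NCS)₄]³−: Ligand charges: each isothiocyanate is −1. With an overall charge of −3 the rhodium centre must be in the +1 oxidation state. Group 9 minus oxidation state 1 gives a d⁸ configuration. A 4d d⁸ ion has a large crystal-field splitting; square planar leaves the high-energy d_{x²−y²} orbital empty and maximises CFSE. → square planar.
For [Fe(OH)₄]−: Each hydroxide is −1; balancing the −1 overall charge requires Fe(III). Group 8 minus oxidation state 3 gives a d⁵ configuration. A high-spin d⁵ ion has zero CFSE in either geometry, so four ligands adopt the sterically favoured tetrahedral geometry. → tetrahedral.

[Fe(OH)₄]−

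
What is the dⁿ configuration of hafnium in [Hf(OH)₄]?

d⁰

Ligand charges: each hydroxide is −1. With an overall charge of 0 the hafnium centre must be in the +4 oxidation state.
Group 4 minus oxidation state 4 gives a d⁰ configuration.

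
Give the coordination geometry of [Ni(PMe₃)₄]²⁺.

square planar

Trimethylphosphine is neutral; balancing the +2 overall charge requires Ni(II).
Nickel is a group-10 element; Ni(II) is therefore d⁸.
Coordination number: 4.
Trimethylphosphine is a strong-field ligand (high in the spectrochemical series).
A 3d d⁸ ion with strong-field ligands gains enough CFSE to favour square planar over tetrahedral.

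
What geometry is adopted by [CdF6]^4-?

Each fluoride is −1; balancing the −4 overall charge requires Cd(II).
Cadmium is a group-12 element; Cd(II) is therefore d¹⁰.
With 6 monodentate ligands the coordination number is 6.
Six donors around a single metal centre give an octahedral coordination sphere.

octahedral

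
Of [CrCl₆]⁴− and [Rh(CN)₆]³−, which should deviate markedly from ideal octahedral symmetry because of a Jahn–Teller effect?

[CrCl₆]⁴−: Each chloride is −1; balancing the −4 overall charge requires Cr(II). Group 6 minus oxidation state 2 gives a d⁴ configuration. Chloride is a weak-field ligand for a first-row metal, so the complex is high-spin. The t₂g³e_g¹ (high-spin) configuration has an unevenly filled e_g set; the Jahn–Teller theorem predicts a tetragonal distortion (typically axial elongation) to lift the degeneracy.
[Rh(CN)₆]³−: Each cyanide is −1; balancing the −3 overall charge requires Rh(III). Rh sits in group 9, so the d-electron count is 9 − 3 = 6. A 4d ion has a large Δₒ and is invariably low-spin. The d⁶ configuration leaves the e_g set evenly filled (or empty) — no strong Jahn–Teller driving force.

[CrCl₆]⁴−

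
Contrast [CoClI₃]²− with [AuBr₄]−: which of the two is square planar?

For [CoClI₃]²−: Ligand charges: each chloride is −1; each iodide is −1. With an overall charge of −2 the cobalt centre must be in the +2 oxidation state. Cobalt is a group-9 element; Co(II) is therefore d⁷. For a high-spin 3d d⁷ ion with weak-field ligands the small Δₜ gives little square-planar CFSE advantage, so four ligands adopt the sterically favoured tetrahedral geometry. → tetrahedral.
For [AuBr₄]−: Ligand charges: each bromide is −1. With an overall charge of −1 the gold centre must be in the +3 oxidation state. Gold is a group-11 element; Au(III) is therefore d⁸. A 5d d⁸ ion has a large crystal-field splitting; square planar leaves the high-energy d_{x²−y²} orbital empty and maximises CFSE. → square planar.

[AuBr₄]−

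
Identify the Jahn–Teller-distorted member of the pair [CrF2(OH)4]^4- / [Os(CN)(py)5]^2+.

[CrF2(OH)4]^4-: Ligand charges: each fluoride is −1; each hydroxide is −1. With an overall charge of −4 the chromium centre must be in the +2 oxidation state. Chromium is a group-6 element; Cr(II) is therefore d⁴. Fluoride and hydroxide are weak-field ligands for a first-row metal, so the complex is high-spin. The t₂g³e_g¹ (high-spin) configuration has an unevenly filled e_g set; the Jahn–Teller theorem predicts a tetragonal distortion (typically axial elongation) to lift the degeneracy.
[Os(CN)(py)5]^2+: Summing ligand charges against the +2 overall charge gives an oxidation state of +3 for osmium. Group 8 minus oxidation state 3 gives a d⁵ configuration. A 5d ion has a large Δₒ and is invariably low-spin. The d⁵ configuration leaves the e_g set evenly filled (or empty) — no strong Jahn–Teller driving force.

[CrF2(OH)4]^4-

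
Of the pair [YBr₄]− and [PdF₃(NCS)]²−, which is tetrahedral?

For [YBr₄]−: Summing ligand charges against the −1 overall charge gives an oxidation state of +3 for yttrium. Group 3 minus oxidation state 3 gives a d⁰ configuration. A d⁰ ion has no crystal-field stabilisation preference between square planar and tetrahedral, so four ligands adopt the sterically favoured tetrahedral geometry. → tetrahedral.
For [PdF₃(NCS)]²−: Summing ligand charges against the −2 overall charge gives an oxidation state of +2 for palladium. Group 10 minus oxidation state 2 gives a d⁸ configuration. A 4d d⁸ ion has a large crystal-field splitting; square planar leaves the high-energy d_{x²−y²} orbital empty and maximises CFSE. → square planar.

[YBr₄]−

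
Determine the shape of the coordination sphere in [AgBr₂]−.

linear

Each bromide is −1; balancing the −1 overall charge requires Ag(I).
Ag sits in group 11, so the d-electron count is 11 − 1 = 10.
With 2 monodentate ligands the coordination number is 2.
A d¹⁰ ion with only two ligands adopts a linear arrangement (sp hybridisation; no CFSE preference).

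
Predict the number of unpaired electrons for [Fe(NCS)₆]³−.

Summing ligand charges against the −3 overall charge gives an oxidation state of +3 for iron.
Group 8 minus oxidation state 3 gives a d⁵ configuration.
The spin state decides the count: Isothiocyanate is a weak-field ligand for a first-row metal, so the complex is high-spin.
An octahedral high-spin d⁵ ion is t₂g³e_g², giving 5 unpaired electrons.

5 unpaired electrons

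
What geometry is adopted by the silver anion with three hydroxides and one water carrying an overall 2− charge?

tetrahedral

Ligand charges: each hydroxide is −1; water is neutral. With an overall charge of −2 the silver centre must be in the +1 oxidation state.
Silver is a group-11 element; Ag(I) is therefore d¹⁰.
Coordination number: 4.
A d¹⁰ ion has no crystal-field stabilisation preference between square planar and tetrahedral, so four ligands adopt the sterically favoured tetrahedral geometry.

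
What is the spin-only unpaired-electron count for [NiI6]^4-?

2

Summing ligand charges against the −4 overall charge gives an oxidation state of +2 for nickel.
Group 10 minus oxidation state 2 gives a d⁸ configuration.
In an octahedral field the d⁸ configuration is t₂g⁶e_g² (only one arrangement possible), giving 2 unpaired electrons.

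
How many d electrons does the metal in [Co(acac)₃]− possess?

d7

Each acetylacetonate is −1; balancing the −1 overall charge requires Co(II).
Group 9 minus oxidation state 2 gives a d⁷ configuration.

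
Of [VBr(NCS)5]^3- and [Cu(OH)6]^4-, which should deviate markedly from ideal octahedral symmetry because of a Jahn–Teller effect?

[VBr(NCS)5]^3-: Each bromide is −1; each isothiocyanate is −1; balancing the −3 overall charge requires V(III). V sits in group 5, so the d-electron count is 5 − 3 = 2. The d² configuration leaves the e_g set evenly filled (or empty) — no strong Jahn–Teller driving force.
[Cu(OH)6]^4-: Each hydroxide is −1; balancing the −4 overall charge requires Cu(II). Group 11 minus oxidation state 2 gives a d⁹ configuration. The t₂g⁶e_g³ configuration has an unevenly filled e_g set; the Jahn–Teller theorem predicts a tetragonal distortion (typically axial elongation) to lift the degeneracy.

[Cu(OH)6]^4-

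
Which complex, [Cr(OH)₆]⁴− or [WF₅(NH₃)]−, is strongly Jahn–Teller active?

[Cr(OH)₆]⁴−: Summing ligand charges against the −4 overall charge gives an oxidation state of +2 for chromium. Cr sits in group 6, so the d-electron count is 6 − 2 = 4. Hydroxide is a weak-field ligand for a first-row metal, so the complex is high-spin. The t₂g³e_g¹ (high-spin) configuration has an unevenly filled e_g set; the Jahn–Teller theorem predicts a tetragonal distortion (typically axial elongation) to lift the degeneracy.
[WF₅(NH₃)]−: Each fluoride is −1; ammonia is neutral; balancing the −1 overall charge requires W(IV). Group 6 minus oxidation state 4 gives a d² configuration. The d² configuration leaves the e_g set evenly filled (or empty) — no strong Jahn–Teller driving force.

[Cr(OH)₆]⁴−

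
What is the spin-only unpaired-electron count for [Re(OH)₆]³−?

2 unpaired electrons

Ligand charges: each hydroxide is −1. With an overall charge of −3 the rhenium centre must be in the +3 oxidation state.
Rhenium is a group-7 element; Re(III) is therefore d⁴.
The spin state decides the count: a 5d ion has a large Δₒ and is invariably low-spin.
An octahedral low-spin d⁴ ion is t₂g⁴e_g⁰, giving 2 unpaired electrons.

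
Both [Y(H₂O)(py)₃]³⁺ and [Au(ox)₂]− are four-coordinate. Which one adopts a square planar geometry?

[Au(ox)₂]−

For [Y(H₂O)(py)₃]³⁺: Water is neutral; pyridine is neutral; balancing the +3 overall charge requires Y(III). Group 3 minus oxidation state 3 gives a d⁰ configuration. A d⁰ ion has no crystal-field stabilisation preference between square planar and tetrahedral, so four ligands adopt the sterically favoured tetrahedral geometry. → tetrahedral.
For [Au(ox)₂]−: Each oxalate is −2; balancing the −1 overall charge requires Au(III). Au sits in group 11, so the d-electron count is 11 − 3 = 8. A 5d d⁸ ion has a large crystal-field splitting; square planar leaves the high-energy d_{x²−y²} orbital empty and maximises CFSE. → square planar.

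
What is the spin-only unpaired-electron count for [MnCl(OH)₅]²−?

Summing ligand charges against the −2 overall charge gives an oxidation state of +4 for manganese.
Manganese is a group-7 element; Mn(IV) is therefore d³.
In an octahedral field the d³ configuration is t₂g³e_g⁰ (only one arrangement possible), giving 3 unpaired electrons.

3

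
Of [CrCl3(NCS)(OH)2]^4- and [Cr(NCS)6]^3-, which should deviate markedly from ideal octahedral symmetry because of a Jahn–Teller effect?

[CrCl3(NCS)(OH)2]^4-: Ligand charges: each chloride is −1; each isothiocyanate is −1; each hydroxide is −1. With an overall charge of −4 the chromium centre must be in the +2 oxidation state. Chromium is a group-6 element; Cr(II) is therefore d⁴. Chloride, hydroxide, and isothiocyanate are weak-field ligands for a first-row metal, so the complex is high-spin. The t₂g³e_g¹ (high-spin) configuration has an unevenly filled e_g set; the Jahn–Teller theorem predicts a tetragonal distortion (typically axial elongation) to lift the degeneracy.
[Cr(NCS)6]^3-: Ligand charges: each isothiocyanate is −1. With an overall charge of −3 the chromium centre must be in the +3 oxidation state. Cr sits in group 6, so the d-electron count is 6 − 3 = 3. The d³ configuration leaves the e_g set evenly filled (or empty) — no strong Jahn–Teller driving force.

[CrCl3(NCS)(OH)2]^4-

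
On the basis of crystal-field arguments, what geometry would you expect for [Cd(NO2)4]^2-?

Each nitro (N-bound nitrite) is −1; balancing the −2 overall charge requires Cd(II).
Cadmium is a group-12 element; Cd(II) is therefore d¹⁰.
With 4 monodentate ligands the coordination number is 4.
A d¹⁰ ion has no crystal-field stabilisation preference between square planar and tetrahedral, so four ligands adopt the sterically favoured tetrahedral geometry.

tetrahedral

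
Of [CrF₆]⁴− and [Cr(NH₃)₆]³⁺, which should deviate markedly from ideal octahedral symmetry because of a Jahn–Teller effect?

[CrF₆]⁴−: Summing ligand charges against the −4 overall charge gives an oxidation state of +2 for chromium. Group 6 minus oxidation state 2 gives a d⁴ configuration. Fluoride is a weak-field ligand for a first-row metal, so the complex is high-spin. The t₂g³e_g¹ (high-spin) configuration has an unevenly filled e_g set; the Jahn–Teller theorem predicts a tetragonal distortion (typically axial elongation) to lift the degeneracy.
[Cr(NH₃)₆]³⁺: Summing ligand charges against the +3 overall charge gives an oxidation state of +3 for chromium. Group 6 minus oxidation state 3 gives a d³ configuration. The d³ configuration leaves the e_g set evenly filled (or empty) — no strong Jahn–Teller driving force.

[CrF₆]⁴−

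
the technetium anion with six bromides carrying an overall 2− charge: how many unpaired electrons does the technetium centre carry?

Summing ligand charges against the −2 overall charge gives an oxidation state of +4 for technetium.
Tc sits in group 7, so the d-electron count is 7 − 4 = 3.
In an octahedral field the d³ configuration is t₂g³e_g⁰ (only one arrangement possible), giving 3 unpaired electrons.

3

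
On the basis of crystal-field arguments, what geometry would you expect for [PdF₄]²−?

Each fluoride is −1; balancing the −2 overall charge requires Pd(II).
Palladium is a group-10 element; Pd(II) is therefore d⁸.
With 4 monodentate ligands the coordination number is 4.
A 4d d⁸ ion has a large crystal-field splitting; square planar leaves the high-energy d_{x²−y²} orbital empty and maximises CFSE.

square planar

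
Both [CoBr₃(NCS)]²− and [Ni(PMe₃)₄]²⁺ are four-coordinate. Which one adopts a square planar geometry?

For [CoBr₃(NCS)]²−: Ligand charges: each bromide is −1; each isothiocyanate is −1. With an overall charge of −2 the cobalt centre must be in the +2 oxidation state. Group 9 minus oxidation state 2 gives a d⁷ configuration. For a high-spin 3d d⁷ ion with weak-field ligands the small Δₜ gives little square-planar CFSE advantage, so four ligands adopt the sterically favoured tetrahedral geometry. → tetrahedral.
For [Ni(PMe₃)₄]²⁺: Summing ligand charges against the +2 overall charge gives an oxidation state of +2 for nickel. Nickel is a group-10 element; Ni(II) is therefore d⁸. Trimethylphosphine is a strong-field ligand (high in the spectrochemical series). A 3d d⁸ ion with strong-field ligands gains enough CFSE to favour square planar over tetrahedral. → square planar.

[Ni(PMe₃)₄]²⁺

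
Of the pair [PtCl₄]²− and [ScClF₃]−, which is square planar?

[PtCl₄]²−

For [PtCl₄]²−: Ligand charges: each chloride is −1. With an overall charge of −2 the platinum centre must be in the +2 oxidation state. Group 10 minus oxidation state 2 gives a d⁸ configuration. A 5d d⁸ ion has a large crystal-field splitting; square planar leaves the high-energy d_{x²−y²} orbital empty and maximises CFSE. → square planar.
For [ScClF₃]−: Summing ligand charges against the −1 overall charge gives an oxidation state of +3 for scandium. Sc sits in group 3, so the d-electron count is 3 − 3 = 0. A d⁰ ion has no crystal-field stabilisation preference between square planar and tetrahedral, so four ligands adopt the sterically favoured tetrahedral geometry. → tetrahedral.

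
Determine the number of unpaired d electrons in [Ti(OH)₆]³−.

1 unpaired electron

Each hydroxide is −1; balancing the −3 overall charge requires Ti(III).
Ti sits in group 4, so the d-electron count is 4 − 3 = 1.
In an octahedral field the d¹ configuration is t₂g¹e_g⁰ (only one arrangement possible), giving 1 unpaired electron.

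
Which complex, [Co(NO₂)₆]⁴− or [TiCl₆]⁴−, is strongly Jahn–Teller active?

[Co(NO₂)₆]⁴−: Ligand charges: each nitro (N-bound nitrite) is −1. With an overall charge of −4 the cobalt centre must be in the +2 oxidation state. Cobalt is a group-9 element; Co(II) is therefore d⁷. Nitro (N-bound nitrite) is a strong-field ligand (high in the spectrochemical series) for a first-row metal, so the complex is low-spin. The t₂g⁶e_g¹ (low-spin) configuration has an unevenly filled e_g set; the Jahn–Teller theorem predicts a tetragonal distortion (typically axial elongation) to lift the degeneracy.
[TiCl₆]⁴−: Ligand charges: each chloride is −1. With an overall charge of −4 the titanium centre must be in the +2 oxidation state. Titanium is a group-4 element; Ti(II) is therefore d². The d² configuration leaves the e_g set evenly filled (or empty) — no strong Jahn–Teller driving force.

[Co(NO₂)₆]⁴−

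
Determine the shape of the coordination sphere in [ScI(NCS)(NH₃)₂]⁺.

tetrahedral

Each iodide is −1; each isothiocyanate is −1; ammonia is neutral; balancing the +1 overall charge requires Sc(III).
Group 3 minus oxidation state 3 gives a d⁰ configuration.
Coordination number: 4.
A d⁰ ion has no crystal-field stabilisation preference between square planar and tetrahedral, so four ligands adopt the sterically favoured tetrahedral geometry.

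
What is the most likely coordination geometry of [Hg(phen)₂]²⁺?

tetrahedral

Summing ligand charges against the +2 overall charge gives an oxidation state of +2 for mercury.
Hg sits in group 12, so the d-electron count is 12 − 2 = 10.
Counting donor atoms: 2×1,10-phenanthroline (bidentate) → 4 donors. Coordination number = 4.
A d¹⁰ ion has no crystal-field stabilisation preference between square planar and tetrahedral, so four ligands adopt the sterically favoured tetrahedral geometry.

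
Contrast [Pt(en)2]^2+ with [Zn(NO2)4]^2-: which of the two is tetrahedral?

[Zn(NO2)4]^2-

For [Pt(en)2]^2+: Summing ligand charges against the +2 overall charge gives an oxidation state of +2 for platinum. Pt sits in group 10, so the d-electron count is 10 − 2 = 8. A 5d d⁸ ion has a large crystal-field splitting; square planar leaves the high-energy d_{x²−y²} orbital empty and maximises CFSE. → square planar.
For [Zn(NO2)4]^2-: Each nitro (N-bound nitrite) is −1; balancing the −2 overall charge requires Zn(II). Group 12 minus oxidation state 2 gives a d¹⁰ configuration. A d¹⁰ ion has no crystal-field stabilisation preference between square planar and tetrahedral, so four ligands adopt the sterically favoured tetrahedral geometry. → tetrahedral.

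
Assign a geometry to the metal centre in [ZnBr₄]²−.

Summing ligand charges against the −2 overall charge gives an oxidation state of +2 for zinc.
Zinc is a group-12 element; Zn(II) is therefore d¹⁰.
Coordination number: 4.
A d¹⁰ ion has no crystal-field stabilisation preference between square planar and tetrahedral, so four ligands adopt the sterically favoured tetrahedral geometry.

tetrahedral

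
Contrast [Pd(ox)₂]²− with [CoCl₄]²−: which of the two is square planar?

For [Pd(ox)₂]²−: Each oxalate is −2; balancing the −2 overall charge requires Pd(II). Palladium is a group-10 element; Pd(II) is therefore d⁸. A 4d d⁸ ion has a large crystal-field splitting; square planar leaves the high-energy d_{x²−y²} orbital empty and maximises CFSE. → square planar.
For [CoCl₄]²−: Each chloride is −1; balancing the −2 overall charge requires Co(II). Group 9 minus oxidation state 2 gives a d⁷ configuration. For a high-spin 3d d⁷ ion with weak-field ligands the small Δₜ gives little square-planar CFSE advantage, so four ligands adopt the sterically favoured tetrahedral geometry. → tetrahedral.

[Pd(ox)₂]²−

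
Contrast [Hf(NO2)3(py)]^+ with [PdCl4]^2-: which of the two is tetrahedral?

[Hf(NO2)3(py)]^+

For [Hf(NO2)3(py)]^+: Summing ligand charges against the +1 overall charge gives an oxidation state of +4 for hafnium. Hafnium is a group-4 element; Hf(IV) is therefore d⁰. A d⁰ ion has no crystal-field stabilisation preference between square planar and tetrahedral, so four ligands adopt the sterically favoured tetrahedral geometry. → tetrahedral.
For [PdCl4]^2-: Each chloride is −1; balancing the −2 overall charge requires Pd(II). Group 10 minus oxidation state 2 gives a d⁸ configuration. A 4d d⁸ ion has a large crystal-field splitting; square planar leaves the high-energy d_{x²−y²} orbital empty and maximises CFSE. → square planar.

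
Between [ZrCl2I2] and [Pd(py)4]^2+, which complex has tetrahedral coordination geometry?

[ZrCl2I2]

For [ZrCl2I2]: Ligand charges: each chloride is −1; each iodide is −1. With an overall charge of 0 the zirconium centre must be in the +4 oxidation state. Zr sits in group 4, so the d-electron count is 4 − 4 = 0. A d⁰ ion has no crystal-field stabilisation preference between square planar and tetrahedral, so four ligands adopt the sterically favoured tetrahedral geometry. → tetrahedral.
For [Pd(py)4]^2+: Pyridine is neutral; balancing the +2 overall charge requires Pd(II). Group 10 minus oxidation state 2 gives a d⁸ configuration. A 4d d⁸ ion has a large crystal-field splitting; square planar leaves the high-energy d_{x²−y²} orbital empty and maximises CFSE. → square planar.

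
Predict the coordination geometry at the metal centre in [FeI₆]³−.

octahedral

Summing ligand charges against the −3 overall charge gives an oxidation state of +3 for iron.
Iron is a group-8 element; Fe(III) is therefore d⁵.
Coordination number: 6.
Six donors around a single metal centre give an octahedral coordination sphere.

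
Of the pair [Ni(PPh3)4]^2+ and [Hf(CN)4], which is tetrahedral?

[Hf(CN)4]

For [Ni(PPh3)4]^2+: Ligand charges: triphenylphosphine is neutral. With an overall charge of +2 the nickel centre must be in the +2 oxidation state. Group 10 minus oxidation state 2 gives a d⁸ configuration. Triphenylphosphine is a strong-field ligand (high in the spectrochemical series). A 3d d⁸ ion with strong-field ligands gains enough CFSE to favour square planar over tetrahedral. → square planar.
For [Hf(CN)4]: Summing ligand charges against the 0 overall charge gives an oxidation state of +4 for hafnium. Hafnium is a group-4 element; Hf(IV) is therefore d⁰. A d⁰ ion has no crystal-field stabilisation preference between square planar and tetrahedral, so four ligands adopt the sterically favoured tetrahedral geometry. → tetrahedral.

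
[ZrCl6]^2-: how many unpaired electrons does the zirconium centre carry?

0

Summing ligand charges against the −2 overall charge gives an oxidation state of +4 for zirconium.
Zirconium is a group-4 element; Zr(IV) is therefore d⁰.
In an octahedral field the d⁰ configuration is t₂g⁰e_g⁰, giving 0 unpaired electrons.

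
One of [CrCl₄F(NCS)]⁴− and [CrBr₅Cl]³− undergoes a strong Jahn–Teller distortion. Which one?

[CrCl₄F(NCS)]⁴−: Summing ligand charges against the −4 overall charge gives an oxidation state of +2 for chromium. Chromium is a group-6 element; Cr(II) is therefore d⁴. Chloride, fluoride, and isothiocyanate are weak-field ligands for a first-row metal, so the complex is high-spin. The t₂g³e_g¹ (high-spin) configuration has an unevenly filled e_g set; the Jahn–Teller theorem predicts a tetragonal distortion (typically axial elongation) to lift the degeneracy.
[CrBr₅Cl]³−: Summing ligand charges against the −3 overall charge gives an oxidation state of +3 for chromium. Cr sits in group 6, so the d-electron count is 6 − 3 = 3. The d³ configuration leaves the e_g set evenly filled (or empty) — no strong Jahn–Teller driving force.

[CrCl₄F(NCS)]⁴−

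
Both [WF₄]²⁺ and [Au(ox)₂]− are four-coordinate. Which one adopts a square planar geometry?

For [WF₄]²⁺: Each fluoride is −1; balancing the +2 overall charge requires W(VI). W sits in group 6, so the d-electron count is 6 − 6 = 0. A d⁰ ion has no crystal-field stabilisation preference between square planar and tetrahedral, so four ligands adopt the sterically favoured tetrahedral geometry. → tetrahedral.
For [Au(ox)₂]−: Ligand charges: each oxalate is −2. With an overall charge of −1 the gold centre must be in the +3 oxidation state. Group 11 minus oxidation state 3 gives a d⁸ configuration. A 5d d⁸ ion has a large crystal-field splitting; square planar leaves the high-energy d_{x²−y²} orbital empty and maximises CFSE. → square planar.

[Au(ox)₂]−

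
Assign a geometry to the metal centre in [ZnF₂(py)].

trigonal planar

Ligand charges: each fluoride is −1; pyridine is neutral. With an overall charge of 0 the zinc centre must be in the +2 oxidation state.
Zn sits in group 12, so the d-electron count is 12 − 2 = 10.
Coordination number: 3.
Three ligands around a d¹⁰ centre minimise repulsion in a trigonal-planar arrangement.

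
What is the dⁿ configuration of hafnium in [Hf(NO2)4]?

d⁰

Ligand charges: each nitro (N-bound nitrite) is −1. With an overall charge of 0 the hafnium centre must be in the +4 oxidation state.
Group 4 minus oxidation state 4 gives a d⁰ configuration.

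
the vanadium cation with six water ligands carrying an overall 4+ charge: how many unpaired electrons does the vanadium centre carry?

Summing ligand charges against the +4 overall charge gives an oxidation state of +4 for vanadium.
Group 5 minus oxidation state 4 gives a d¹ configuration.
In an octahedral field the d¹ configuration is t₂g¹e_g⁰ (only one arrangement possible), giving 1 unpaired electron.

1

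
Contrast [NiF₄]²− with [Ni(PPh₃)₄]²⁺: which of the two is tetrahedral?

For [NiF₄]²−: Each fluoride is −1; balancing the −2 overall charge requires Ni(II). Nickel is a group-10 element; Ni(II) is therefore d⁸. Fluoride is a weak-field ligand. With weak-field ligands the CFSE gain from square planar is small, so a 3d d⁸ ion takes the sterically preferred tetrahedral geometry. → tetrahedral.
For [Ni(PPh₃)₄]²⁺: Summing ligand charges against the +2 overall charge gives an oxidation state of +2 for nickel. Nickel is a group-10 element; Ni(II) is therefore d⁸. Triphenylphosphine is a strong-field ligand (high in the spectrochemical series). A 3d d⁸ ion with strong-field ligands gains enough CFSE to favour square planar over tetrahedral. → square planar.

[NiF₄]²−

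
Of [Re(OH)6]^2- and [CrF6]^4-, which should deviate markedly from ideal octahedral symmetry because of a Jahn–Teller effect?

[CrF6]^4-

[Re(OH)6]^2-: Summing ligand charges against the −2 overall charge gives an oxidation state of +4 for rhenium. Rhenium is a group-7 element; Re(IV) is therefore d³. The d³ configuration leaves the e_g set evenly filled (or empty) — no strong Jahn–Teller driving force.
[CrF6]^4-: Each fluoride is −1; balancing the −4 overall charge requires Cr(II). Cr sits in group 6, so the d-electron count is 6 − 2 = 4. Fluoride is a weak-field ligand for a first-row metal, so the complex is high-spin. The t₂g³e_g¹ (high-spin) configuration has an unevenly filled e_g set; the Jahn–Teller theorem predicts a tetragonal distortion (typically axial elongation) to lift the degeneracy.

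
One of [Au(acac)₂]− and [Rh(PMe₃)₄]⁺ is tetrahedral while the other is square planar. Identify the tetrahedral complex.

For [Au(acac)₂]−: Ligand charges: each acetylacetonate is −1. With an overall charge of −1 the gold centre must be in the +1 oxidation state. Group 11 minus oxidation state 1 gives a d¹⁰ configuration. A d¹⁰ ion has no crystal-field stabilisation preference between square planar and tetrahedral, so four ligands adopt the sterically favoured tetrahedral geometry. → tetrahedral.
For [Rh(PMe₃)₄]⁺: Ligand charges: trimethylphosphine is neutral. With an overall charge of +1 the rhodium centre must be in the +1 oxidation state. Rh sits in group 9, so the d-electron count is 9 − 1 = 8. A 4d d⁸ ion has a large crystal-field splitting; square planar leaves the high-energy d_{x²−y²} orbital empty and maximises CFSE. → square planar.

[Au(acac)₂]−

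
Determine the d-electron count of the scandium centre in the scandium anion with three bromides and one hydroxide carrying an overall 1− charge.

d⁰

Each bromide is −1; each hydroxide is −1; balancing the −1 overall charge requires Sc(III).
Sc sits in group 3, so the d-electron count is 3 − 3 = 0.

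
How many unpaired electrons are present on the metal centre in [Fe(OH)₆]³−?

5 unpaired electrons

Ligand charges: each hydroxide is −1. With an overall charge of −3 the iron centre must be in the +3 oxidation state.
Fe sits in group 8, so the d-electron count is 8 − 3 = 5.
The spin state decides the count: Hydroxide is a weak-field ligand for a first-row metal, so the complex is high-spin.
An octahedral high-spin d⁵ ion is t₂g³e_g², giving 5 unpaired electrons.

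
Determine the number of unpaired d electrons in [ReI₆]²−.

Summing ligand charges against the −2 overall charge gives an oxidation state of +4 for rhenium.
Rhenium is a group-7 element; Re(IV) is therefore d³.
In an octahedral field the d³ configuration is t₂g³e_g⁰ (only one arrangement possible), giving 3 unpaired electrons.

3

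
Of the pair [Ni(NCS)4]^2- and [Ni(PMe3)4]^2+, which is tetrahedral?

[Ni(NCS)4]^2-

For [Ni(NCS)4]^2-: Each isothiocyanate is −1; balancing the −2 overall charge requires Ni(II). Group 10 minus oxidation state 2 gives a d⁸ configuration. Isothiocyanate is a weak-field ligand. With weak-field ligands the CFSE gain from square planar is small, so a 3d d⁸ ion takes the sterically preferred tetrahedral geometry. → tetrahedral.
For [Ni(PMe3)4]^2+: Trimethylphosphine is neutral; balancing the +2 overall charge requires Ni(II). Group 10 minus oxidation state 2 gives a d⁸ configuration. Trimethylphosphine is a strong-field ligand (high in the spectrochemical series). A 3d d⁸ ion with strong-field ligands gains enough CFSE to favour square planar over tetrahedral. → square planar.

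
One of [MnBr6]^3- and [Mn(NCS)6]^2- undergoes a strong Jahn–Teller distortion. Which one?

[MnBr6]^3-: Each bromide is −1; balancing the −3 overall charge requires Mn(III). Manganese is a group-7 element; Mn(III) is therefore d⁴. Bromide is a weak-field ligand for a first-row metal, so the complex is high-spin. The t₂g³e_g¹ (high-spin) configuration has an unevenly filled e_g set; the Jahn–Teller theorem predicts a tetragonal distortion (typically axial elongation) to lift the degeneracy.
[Mn(NCS)6]^2-: Summing ligand charges against the −2 overall charge gives an oxidation state of +4 for manganese. Group 7 minus oxidation state 4 gives a d³ configuration. The d³ configuration leaves the e_g set evenly filled (or empty) — no strong Jahn–Teller driving force.

[MnBr6]^3-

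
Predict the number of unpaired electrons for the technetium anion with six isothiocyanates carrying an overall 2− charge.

Ligand charges: each isothiocyanate is −1. With an overall charge of −2 the technetium centre must be in the +4 oxidation state.
Group 7 minus oxidation state 4 gives a d³ configuration.
In an octahedral field the d³ configuration is t₂g³e_g⁰ (only one arrangement possible), giving 3 unpaired electrons.

3 unpaired electrons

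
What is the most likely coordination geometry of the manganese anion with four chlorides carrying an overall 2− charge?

tetrahedral

Summing ligand charges against the −2 overall charge gives an oxidation state of +2 for manganese.
Group 7 minus oxidation state 2 gives a d⁵ configuration.
With 4 monodentate ligands the coordination number is 4.
Chloride is a weak-field ligand.
A high-spin d⁵ ion has zero CFSE in either geometry, so four ligands adopt the sterically favoured tetrahedral geometry.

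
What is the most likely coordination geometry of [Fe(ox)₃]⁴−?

octahedral

Ligand charges: each oxalate is −2. With an overall charge of −4 the iron centre must be in the +2 oxidation state.
Iron is a group-8 element; Fe(II) is therefore d⁶.
Counting donor atoms: 3×oxalate (bidentate) → 6 donors. Coordination number = 6.
Six donors around a single metal centre give an octahedral coordination sphere.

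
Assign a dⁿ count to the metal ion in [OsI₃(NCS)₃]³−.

d⁵

Each iodide is −1; each isothiocyanate is −1; balancing the −3 overall charge requires Os(III).
Os sits in group 8, so the d-electron count is 8 − 3 = 5.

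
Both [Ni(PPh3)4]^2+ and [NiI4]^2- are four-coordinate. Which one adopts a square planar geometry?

For [Ni(PPh3)4]^2+: Triphenylphosphine is neutral; balancing the +2 overall charge requires Ni(II). Nickel is a group-10 element; Ni(II) is therefore d⁸. Triphenylphosphine is a strong-field ligand (high in the spectrochemical series). A 3d d⁸ ion with strong-field ligands gains enough CFSE to favour square planar over tetrahedral. → square planar.
For [NiI4]^2-: Each iodide is −1; balancing the −2 overall charge requires Ni(II). Ni sits in group 10, so the d-electron count is 10 − 2 = 8. Iodide is a weak-field ligand. With weak-field ligands the CFSE gain from square planar is small, so a 3d d⁸ ion takes the sterically preferred tetrahedral geometry. → tetrahedral.

[Ni(PPh3)4]^2+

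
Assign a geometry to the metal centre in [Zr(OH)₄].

Each hydroxide is −1; balancing the 0 overall charge requires Zr(IV).
Zirconium is a group-4 element; Zr(IV) is therefore d⁰.
With 4 monodentate ligands the coordination number is 4.
A d⁰ ion has no crystal-field stabilisation preference between square planar and tetrahedral, so four ligands adopt the sterically favoured tetrahedral geometry.

tetrahedral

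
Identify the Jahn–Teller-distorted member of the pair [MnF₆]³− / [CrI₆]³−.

[MnF₆]³−: Ligand charges: each fluoride is −1. With an overall charge of −3 the manganese centre must be in the +3 oxidation state. Mn sits in group 7, so the d-electron count is 7 − 3 = 4. Fluoride is a weak-field ligand for a first-row metal, so the complex is high-spin. The t₂g³e_g¹ (high-spin) configuration has an unevenly filled e_g set; the Jahn–Teller theorem predicts a tetragonal distortion (typically axial elongation) to lift the degeneracy.
[CrI₆]³−: Each iodide is −1; balancing the −3 overall charge requires Cr(III). Group 6 minus oxidation state 3 gives a d³ configuration. The d³ configuration leaves the e_g set evenly filled (or empty) — no strong Jahn–Teller driving force.

[MnF₆]³−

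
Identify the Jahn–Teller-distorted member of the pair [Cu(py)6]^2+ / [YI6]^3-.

[Cu(py)6]^2+

[Cu(py)6]^2+: Summing ligand charges against the +2 overall charge gives an oxidation state of +2 for copper. Copper is a group-11 element; Cu(II) is therefore d⁹. The t₂g⁶e_g³ configuration has an unevenly filled e_g set; the Jahn–Teller theorem predicts a tetragonal distortion (typically axial elongation) to lift the degeneracy.
[YI6]^3-: Ligand charges: each iodide is −1. With an overall charge of −3 the yttrium centre must be in the +3 oxidation state. Y sits in group 3, so the d-electron count is 3 − 3 = 0. The d⁰ configuration leaves the e_g set evenly filled (or empty) — no strong Jahn–Teller driving force.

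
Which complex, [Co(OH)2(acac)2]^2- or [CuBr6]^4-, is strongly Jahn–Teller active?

[Co(OH)2(acac)2]^2-: Ligand charges: each hydroxide is −1; each acetylacetonate is −1. With an overall charge of −2 the cobalt centre must be in the +2 oxidation state. Group 9 minus oxidation state 2 gives a d⁷ configuration. Acetylacetonate and hydroxide are weak-field ligands for a first-row metal, so the complex is high-spin. The d⁷ configuration leaves the e_g set evenly filled (or empty) — no strong Jahn–Teller driving force.
[CuBr6]^4-: Summing ligand charges against the −4 overall charge gives an oxidation state of +2 for copper. Cu sits in group 11, so the d-electron count is 11 − 2 = 9. The t₂g⁶e_g³ configuration has an unevenly filled e_g set; the Jahn–Teller theorem predicts a tetragonal distortion (typically axial elongation) to lift the degeneracy.

[CuBr6]^4-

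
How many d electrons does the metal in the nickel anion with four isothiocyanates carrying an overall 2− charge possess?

Summing ligand charges against the −2 overall charge gives an oxidation state of +2 for nickel.
Nickel is a group-10 element; Ni(II) is therefore d⁸.

d8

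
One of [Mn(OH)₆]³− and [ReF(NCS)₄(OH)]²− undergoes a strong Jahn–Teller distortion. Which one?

[Mn(OH)₆]³−

[Mn(OH)₆]³−: Ligand charges: each hydroxide is −1. With an overall charge of −3 the manganese centre must be in the +3 oxidation state. Mn sits in group 7, so the d-electron count is 7 − 3 = 4. Hydroxide is a weak-field ligand for a first-row metal, so the complex is high-spin. The t₂g³e_g¹ (high-spin) configuration has an unevenly filled e_g set; the Jahn–Teller theorem predicts a tetragonal distortion (typically axial elongation) to lift the degeneracy.
[ReF(NCS)₄(OH)]²−: Ligand charges: each fluoride is −1; each isothiocyanate is −1; each hydroxide is −1. With an overall charge of −2 the rhenium centre must be in the +4 oxidation state. Rhenium is a group-7 element; Re(IV) is therefore d³. The d³ configuration leaves the e_g set evenly filled (or empty) — no strong Jahn–Teller driving force.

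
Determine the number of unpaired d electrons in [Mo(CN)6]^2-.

Ligand charges: each cyanide is −1. With an overall charge of −2 the molybdenum centre must be in the +4 oxidation state.
Mo sits in group 6, so the d-electron count is 6 − 4 = 2.
In an octahedral field the d² configuration is t₂g²e_g⁰ (only one arrangement possible), giving 2 unpaired electrons.

2 unpaired electrons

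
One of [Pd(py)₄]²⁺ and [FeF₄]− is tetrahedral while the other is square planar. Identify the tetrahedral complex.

[FeF₄]−

For [Pd(py)₄]²⁺: Pyridine is neutral; balancing the +2 overall charge requires Pd(II). Pd sits in group 10, so the d-electron count is 10 − 2 = 8. A 4d d⁸ ion has a large crystal-field splitting; square planar leaves the high-energy d_{x²−y²} orbital empty and maximises CFSE. → square planar.
For [FeF₄]−: Summing ligand charges against the −1 overall charge gives an oxidation state of +3 for iron. Fe sits in group 8, so the d-electron count is 8 − 3 = 5. A high-spin d⁵ ion has zero CFSE in either geometry, so four ligands adopt the sterically favoured tetrahedral geometry. → tetrahedral.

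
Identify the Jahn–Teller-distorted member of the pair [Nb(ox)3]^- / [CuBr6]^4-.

[CuBr6]^4-

[Nb(ox)3]^-: Ligand charges: each oxalate is −2. With an overall charge of −1 the niobium centre must be in the +5 oxidation state. Nb sits in group 5, so the d-electron count is 5 − 5 = 0. The d⁰ configuration leaves the e_g set evenly filled (or empty) — no strong Jahn–Teller driving force.
[CuBr6]^4-: Each bromide is −1; balancing the −4 overall charge requires Cu(II). Copper is a group-11 element; Cu(II) is therefore d⁹. The t₂g⁶e_g³ configuration has an unevenly filled e_g set; the Jahn–Teller theorem predicts a tetragonal distortion (typically axial elongation) to lift the degeneracy.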